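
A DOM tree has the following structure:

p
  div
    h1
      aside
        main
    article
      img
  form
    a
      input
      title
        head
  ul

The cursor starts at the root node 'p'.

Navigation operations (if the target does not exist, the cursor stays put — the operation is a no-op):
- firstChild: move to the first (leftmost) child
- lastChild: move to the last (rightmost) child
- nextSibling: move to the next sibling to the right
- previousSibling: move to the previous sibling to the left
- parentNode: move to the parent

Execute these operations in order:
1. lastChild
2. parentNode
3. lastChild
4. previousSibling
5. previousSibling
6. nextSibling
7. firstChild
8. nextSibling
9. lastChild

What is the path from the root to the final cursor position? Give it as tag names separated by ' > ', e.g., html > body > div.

Answer: p > form > a > title

Derivation:
After 1 (lastChild): ul
After 2 (parentNode): p
After 3 (lastChild): ul
After 4 (previousSibling): form
After 5 (previousSibling): div
After 6 (nextSibling): form
After 7 (firstChild): a
After 8 (nextSibling): a (no-op, stayed)
After 9 (lastChild): title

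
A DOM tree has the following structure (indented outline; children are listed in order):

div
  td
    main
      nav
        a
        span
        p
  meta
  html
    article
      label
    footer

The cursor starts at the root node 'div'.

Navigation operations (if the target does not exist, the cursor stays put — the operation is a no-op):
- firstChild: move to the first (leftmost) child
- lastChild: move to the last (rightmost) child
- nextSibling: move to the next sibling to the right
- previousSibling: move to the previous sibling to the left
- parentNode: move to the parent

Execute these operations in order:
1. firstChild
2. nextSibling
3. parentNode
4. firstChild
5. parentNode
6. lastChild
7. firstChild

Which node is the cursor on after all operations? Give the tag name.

Answer: article

Derivation:
After 1 (firstChild): td
After 2 (nextSibling): meta
After 3 (parentNode): div
After 4 (firstChild): td
After 5 (parentNode): div
After 6 (lastChild): html
After 7 (firstChild): article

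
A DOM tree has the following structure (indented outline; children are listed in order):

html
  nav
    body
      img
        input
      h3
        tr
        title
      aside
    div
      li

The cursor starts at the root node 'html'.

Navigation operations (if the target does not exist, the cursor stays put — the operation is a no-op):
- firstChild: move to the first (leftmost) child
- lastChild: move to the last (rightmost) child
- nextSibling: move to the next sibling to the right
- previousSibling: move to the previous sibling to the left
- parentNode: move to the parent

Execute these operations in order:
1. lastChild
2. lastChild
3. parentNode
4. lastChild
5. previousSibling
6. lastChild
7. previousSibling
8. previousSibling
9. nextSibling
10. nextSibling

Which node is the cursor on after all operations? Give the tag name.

After 1 (lastChild): nav
After 2 (lastChild): div
After 3 (parentNode): nav
After 4 (lastChild): div
After 5 (previousSibling): body
After 6 (lastChild): aside
After 7 (previousSibling): h3
After 8 (previousSibling): img
After 9 (nextSibling): h3
After 10 (nextSibling): aside

Answer: aside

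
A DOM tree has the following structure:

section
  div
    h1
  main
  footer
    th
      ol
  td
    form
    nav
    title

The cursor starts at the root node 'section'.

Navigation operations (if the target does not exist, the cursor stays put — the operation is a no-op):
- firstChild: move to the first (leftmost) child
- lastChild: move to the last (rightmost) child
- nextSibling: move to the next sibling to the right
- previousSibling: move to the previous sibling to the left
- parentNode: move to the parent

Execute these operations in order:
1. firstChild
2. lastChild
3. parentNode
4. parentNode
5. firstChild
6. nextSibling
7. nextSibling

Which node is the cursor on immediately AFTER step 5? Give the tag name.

Answer: div

Derivation:
After 1 (firstChild): div
After 2 (lastChild): h1
After 3 (parentNode): div
After 4 (parentNode): section
After 5 (firstChild): div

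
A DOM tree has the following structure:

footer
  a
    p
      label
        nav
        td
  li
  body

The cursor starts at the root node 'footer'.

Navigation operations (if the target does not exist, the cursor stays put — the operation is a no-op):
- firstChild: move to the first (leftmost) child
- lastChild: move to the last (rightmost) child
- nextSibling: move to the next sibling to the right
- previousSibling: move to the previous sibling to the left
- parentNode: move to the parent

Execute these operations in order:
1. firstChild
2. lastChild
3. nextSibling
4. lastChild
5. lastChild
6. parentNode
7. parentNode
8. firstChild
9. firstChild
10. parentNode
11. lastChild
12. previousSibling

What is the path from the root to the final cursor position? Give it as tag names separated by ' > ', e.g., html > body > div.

Answer: footer > a > p > label > nav

Derivation:
After 1 (firstChild): a
After 2 (lastChild): p
After 3 (nextSibling): p (no-op, stayed)
After 4 (lastChild): label
After 5 (lastChild): td
After 6 (parentNode): label
After 7 (parentNode): p
After 8 (firstChild): label
After 9 (firstChild): nav
After 10 (parentNode): label
After 11 (lastChild): td
After 12 (previousSibling): nav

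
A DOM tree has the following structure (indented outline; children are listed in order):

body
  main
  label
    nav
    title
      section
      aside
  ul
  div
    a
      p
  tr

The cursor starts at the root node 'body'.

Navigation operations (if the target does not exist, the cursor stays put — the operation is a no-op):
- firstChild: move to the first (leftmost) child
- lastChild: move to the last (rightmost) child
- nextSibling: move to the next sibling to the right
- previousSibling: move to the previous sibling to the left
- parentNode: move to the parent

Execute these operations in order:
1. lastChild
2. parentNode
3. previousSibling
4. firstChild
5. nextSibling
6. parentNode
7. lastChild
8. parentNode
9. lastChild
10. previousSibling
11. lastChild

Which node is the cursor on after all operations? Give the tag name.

After 1 (lastChild): tr
After 2 (parentNode): body
After 3 (previousSibling): body (no-op, stayed)
After 4 (firstChild): main
After 5 (nextSibling): label
After 6 (parentNode): body
After 7 (lastChild): tr
After 8 (parentNode): body
After 9 (lastChild): tr
After 10 (previousSibling): div
After 11 (lastChild): a

Answer: a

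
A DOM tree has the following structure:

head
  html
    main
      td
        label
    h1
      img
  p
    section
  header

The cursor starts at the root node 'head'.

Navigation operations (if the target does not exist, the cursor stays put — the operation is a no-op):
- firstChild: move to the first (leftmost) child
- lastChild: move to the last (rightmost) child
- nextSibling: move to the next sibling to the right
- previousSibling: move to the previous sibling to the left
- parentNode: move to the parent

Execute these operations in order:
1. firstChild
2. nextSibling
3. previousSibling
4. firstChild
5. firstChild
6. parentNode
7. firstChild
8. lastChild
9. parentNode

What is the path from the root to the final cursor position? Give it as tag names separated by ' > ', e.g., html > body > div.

After 1 (firstChild): html
After 2 (nextSibling): p
After 3 (previousSibling): html
After 4 (firstChild): main
After 5 (firstChild): td
After 6 (parentNode): main
After 7 (firstChild): td
After 8 (lastChild): label
After 9 (parentNode): td

Answer: head > html > main > td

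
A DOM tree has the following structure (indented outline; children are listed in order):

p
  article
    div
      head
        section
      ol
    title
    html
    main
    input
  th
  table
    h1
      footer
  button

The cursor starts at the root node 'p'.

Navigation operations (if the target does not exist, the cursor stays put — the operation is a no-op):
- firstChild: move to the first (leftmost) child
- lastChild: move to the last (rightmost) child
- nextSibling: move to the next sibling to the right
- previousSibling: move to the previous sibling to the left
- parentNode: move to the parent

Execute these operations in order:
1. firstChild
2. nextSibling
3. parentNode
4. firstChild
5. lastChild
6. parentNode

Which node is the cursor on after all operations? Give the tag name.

After 1 (firstChild): article
After 2 (nextSibling): th
After 3 (parentNode): p
After 4 (firstChild): article
After 5 (lastChild): input
After 6 (parentNode): article

Answer: article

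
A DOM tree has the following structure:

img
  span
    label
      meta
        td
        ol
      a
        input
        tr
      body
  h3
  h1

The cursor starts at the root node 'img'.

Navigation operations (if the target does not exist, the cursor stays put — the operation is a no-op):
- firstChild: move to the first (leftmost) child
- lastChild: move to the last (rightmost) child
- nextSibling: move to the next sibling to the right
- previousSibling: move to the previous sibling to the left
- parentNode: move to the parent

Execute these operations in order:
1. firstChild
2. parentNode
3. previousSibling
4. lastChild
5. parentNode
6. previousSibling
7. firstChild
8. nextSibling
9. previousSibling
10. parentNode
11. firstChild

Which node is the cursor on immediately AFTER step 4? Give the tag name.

After 1 (firstChild): span
After 2 (parentNode): img
After 3 (previousSibling): img (no-op, stayed)
After 4 (lastChild): h1

Answer: h1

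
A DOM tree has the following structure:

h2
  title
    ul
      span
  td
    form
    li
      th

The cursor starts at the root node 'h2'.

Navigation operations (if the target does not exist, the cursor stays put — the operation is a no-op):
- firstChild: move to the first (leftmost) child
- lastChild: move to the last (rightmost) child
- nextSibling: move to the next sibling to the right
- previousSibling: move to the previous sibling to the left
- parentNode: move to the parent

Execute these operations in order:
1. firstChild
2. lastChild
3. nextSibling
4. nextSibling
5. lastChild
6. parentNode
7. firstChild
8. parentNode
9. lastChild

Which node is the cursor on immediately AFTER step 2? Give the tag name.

Answer: ul

Derivation:
After 1 (firstChild): title
After 2 (lastChild): ul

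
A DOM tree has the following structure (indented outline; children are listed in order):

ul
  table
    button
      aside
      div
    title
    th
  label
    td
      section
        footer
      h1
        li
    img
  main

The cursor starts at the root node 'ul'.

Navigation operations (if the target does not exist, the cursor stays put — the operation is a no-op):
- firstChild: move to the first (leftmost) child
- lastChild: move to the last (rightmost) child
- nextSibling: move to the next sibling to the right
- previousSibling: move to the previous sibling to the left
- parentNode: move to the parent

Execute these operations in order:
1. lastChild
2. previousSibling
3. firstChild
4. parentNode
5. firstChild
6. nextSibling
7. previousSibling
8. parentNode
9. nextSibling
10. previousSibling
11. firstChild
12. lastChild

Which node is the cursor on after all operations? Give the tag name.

Answer: h1

Derivation:
After 1 (lastChild): main
After 2 (previousSibling): label
After 3 (firstChild): td
After 4 (parentNode): label
After 5 (firstChild): td
After 6 (nextSibling): img
After 7 (previousSibling): td
After 8 (parentNode): label
After 9 (nextSibling): main
After 10 (previousSibling): label
After 11 (firstChild): td
After 12 (lastChild): h1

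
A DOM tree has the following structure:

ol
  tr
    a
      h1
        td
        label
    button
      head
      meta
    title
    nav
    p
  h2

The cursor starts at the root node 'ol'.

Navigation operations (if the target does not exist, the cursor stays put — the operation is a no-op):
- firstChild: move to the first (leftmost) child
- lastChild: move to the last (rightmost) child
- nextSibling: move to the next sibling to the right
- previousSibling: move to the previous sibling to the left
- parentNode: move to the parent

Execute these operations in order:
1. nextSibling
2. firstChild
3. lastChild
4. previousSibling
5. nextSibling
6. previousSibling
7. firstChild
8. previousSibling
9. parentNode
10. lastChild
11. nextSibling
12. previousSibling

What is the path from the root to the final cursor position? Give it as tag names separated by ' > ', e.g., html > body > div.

After 1 (nextSibling): ol (no-op, stayed)
After 2 (firstChild): tr
After 3 (lastChild): p
After 4 (previousSibling): nav
After 5 (nextSibling): p
After 6 (previousSibling): nav
After 7 (firstChild): nav (no-op, stayed)
After 8 (previousSibling): title
After 9 (parentNode): tr
After 10 (lastChild): p
After 11 (nextSibling): p (no-op, stayed)
After 12 (previousSibling): nav

Answer: ol > tr > nav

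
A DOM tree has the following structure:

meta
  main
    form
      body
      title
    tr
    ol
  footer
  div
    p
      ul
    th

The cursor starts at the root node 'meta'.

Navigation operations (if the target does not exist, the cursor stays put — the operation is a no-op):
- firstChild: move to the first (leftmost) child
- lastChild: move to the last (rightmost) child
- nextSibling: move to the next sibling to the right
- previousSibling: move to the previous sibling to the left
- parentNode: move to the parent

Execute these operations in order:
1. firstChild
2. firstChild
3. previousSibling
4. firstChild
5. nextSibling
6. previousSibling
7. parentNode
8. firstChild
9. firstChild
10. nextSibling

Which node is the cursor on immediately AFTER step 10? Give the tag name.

Answer: title

Derivation:
After 1 (firstChild): main
After 2 (firstChild): form
After 3 (previousSibling): form (no-op, stayed)
After 4 (firstChild): body
After 5 (nextSibling): title
After 6 (previousSibling): body
After 7 (parentNode): form
After 8 (firstChild): body
After 9 (firstChild): body (no-op, stayed)
After 10 (nextSibling): title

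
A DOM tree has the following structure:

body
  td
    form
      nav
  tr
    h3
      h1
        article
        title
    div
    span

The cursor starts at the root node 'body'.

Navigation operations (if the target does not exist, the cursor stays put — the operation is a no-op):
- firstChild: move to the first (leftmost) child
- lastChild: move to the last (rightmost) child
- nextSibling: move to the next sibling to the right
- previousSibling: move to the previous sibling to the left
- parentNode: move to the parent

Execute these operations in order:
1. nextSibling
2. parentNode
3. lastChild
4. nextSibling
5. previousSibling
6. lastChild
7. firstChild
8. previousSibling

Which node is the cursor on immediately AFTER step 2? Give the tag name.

Answer: body

Derivation:
After 1 (nextSibling): body (no-op, stayed)
After 2 (parentNode): body (no-op, stayed)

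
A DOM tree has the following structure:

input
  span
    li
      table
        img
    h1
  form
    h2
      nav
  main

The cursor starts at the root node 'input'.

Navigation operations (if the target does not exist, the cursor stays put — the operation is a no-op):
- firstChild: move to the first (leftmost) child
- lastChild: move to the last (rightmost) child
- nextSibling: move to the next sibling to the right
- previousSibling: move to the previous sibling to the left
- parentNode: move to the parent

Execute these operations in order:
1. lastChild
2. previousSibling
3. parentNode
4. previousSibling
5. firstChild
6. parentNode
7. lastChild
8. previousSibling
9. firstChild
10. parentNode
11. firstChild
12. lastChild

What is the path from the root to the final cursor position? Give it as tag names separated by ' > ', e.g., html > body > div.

After 1 (lastChild): main
After 2 (previousSibling): form
After 3 (parentNode): input
After 4 (previousSibling): input (no-op, stayed)
After 5 (firstChild): span
After 6 (parentNode): input
After 7 (lastChild): main
After 8 (previousSibling): form
After 9 (firstChild): h2
After 10 (parentNode): form
After 11 (firstChild): h2
After 12 (lastChild): nav

Answer: input > form > h2 > nav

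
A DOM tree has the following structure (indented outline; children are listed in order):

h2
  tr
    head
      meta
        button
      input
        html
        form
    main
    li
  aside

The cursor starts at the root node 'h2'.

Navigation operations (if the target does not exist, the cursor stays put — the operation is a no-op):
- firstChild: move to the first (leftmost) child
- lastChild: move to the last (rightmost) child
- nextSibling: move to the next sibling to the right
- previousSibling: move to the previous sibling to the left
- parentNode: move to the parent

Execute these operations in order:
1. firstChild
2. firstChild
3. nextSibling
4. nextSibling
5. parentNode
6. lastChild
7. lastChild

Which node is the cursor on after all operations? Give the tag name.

Answer: li

Derivation:
After 1 (firstChild): tr
After 2 (firstChild): head
After 3 (nextSibling): main
After 4 (nextSibling): li
After 5 (parentNode): tr
After 6 (lastChild): li
After 7 (lastChild): li (no-op, stayed)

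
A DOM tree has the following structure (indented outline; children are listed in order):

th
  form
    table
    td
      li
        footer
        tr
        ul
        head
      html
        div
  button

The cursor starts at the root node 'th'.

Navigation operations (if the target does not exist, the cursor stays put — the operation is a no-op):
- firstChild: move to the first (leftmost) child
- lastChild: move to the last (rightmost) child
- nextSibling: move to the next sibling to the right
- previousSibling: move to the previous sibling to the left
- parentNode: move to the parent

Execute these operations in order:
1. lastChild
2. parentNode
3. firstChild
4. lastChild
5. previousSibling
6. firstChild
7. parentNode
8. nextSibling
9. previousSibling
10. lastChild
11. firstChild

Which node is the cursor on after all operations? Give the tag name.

After 1 (lastChild): button
After 2 (parentNode): th
After 3 (firstChild): form
After 4 (lastChild): td
After 5 (previousSibling): table
After 6 (firstChild): table (no-op, stayed)
After 7 (parentNode): form
After 8 (nextSibling): button
After 9 (previousSibling): form
After 10 (lastChild): td
After 11 (firstChild): li

Answer: li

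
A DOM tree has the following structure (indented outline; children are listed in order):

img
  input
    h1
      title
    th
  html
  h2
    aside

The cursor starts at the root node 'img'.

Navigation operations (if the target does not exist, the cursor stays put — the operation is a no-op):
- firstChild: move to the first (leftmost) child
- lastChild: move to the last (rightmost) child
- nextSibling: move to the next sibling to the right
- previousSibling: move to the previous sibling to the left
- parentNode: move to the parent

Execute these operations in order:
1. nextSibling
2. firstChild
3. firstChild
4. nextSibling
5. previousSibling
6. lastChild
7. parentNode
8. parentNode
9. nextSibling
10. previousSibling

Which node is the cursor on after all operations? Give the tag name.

Answer: input

Derivation:
After 1 (nextSibling): img (no-op, stayed)
After 2 (firstChild): input
After 3 (firstChild): h1
After 4 (nextSibling): th
After 5 (previousSibling): h1
After 6 (lastChild): title
After 7 (parentNode): h1
After 8 (parentNode): input
After 9 (nextSibling): html
After 10 (previousSibling): input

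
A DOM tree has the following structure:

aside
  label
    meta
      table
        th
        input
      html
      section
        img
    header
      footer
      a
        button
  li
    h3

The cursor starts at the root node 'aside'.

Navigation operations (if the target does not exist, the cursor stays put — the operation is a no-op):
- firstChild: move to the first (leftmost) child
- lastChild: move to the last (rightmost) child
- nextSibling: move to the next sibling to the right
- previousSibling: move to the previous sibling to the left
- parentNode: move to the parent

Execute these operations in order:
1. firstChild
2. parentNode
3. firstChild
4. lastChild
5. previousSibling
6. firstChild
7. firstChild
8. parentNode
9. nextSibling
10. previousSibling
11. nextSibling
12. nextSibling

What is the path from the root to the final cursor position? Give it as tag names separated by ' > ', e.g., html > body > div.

After 1 (firstChild): label
After 2 (parentNode): aside
After 3 (firstChild): label
After 4 (lastChild): header
After 5 (previousSibling): meta
After 6 (firstChild): table
After 7 (firstChild): th
After 8 (parentNode): table
After 9 (nextSibling): html
After 10 (previousSibling): table
After 11 (nextSibling): html
After 12 (nextSibling): section

Answer: aside > label > meta > section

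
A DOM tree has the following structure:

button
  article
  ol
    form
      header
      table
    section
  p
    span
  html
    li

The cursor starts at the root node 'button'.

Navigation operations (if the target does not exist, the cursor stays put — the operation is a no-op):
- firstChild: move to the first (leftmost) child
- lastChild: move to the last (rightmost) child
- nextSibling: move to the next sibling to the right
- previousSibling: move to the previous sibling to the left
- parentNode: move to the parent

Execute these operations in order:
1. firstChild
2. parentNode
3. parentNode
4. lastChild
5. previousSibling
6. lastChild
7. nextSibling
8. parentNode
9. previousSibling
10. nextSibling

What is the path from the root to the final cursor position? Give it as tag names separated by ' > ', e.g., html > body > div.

Answer: button > p

Derivation:
After 1 (firstChild): article
After 2 (parentNode): button
After 3 (parentNode): button (no-op, stayed)
After 4 (lastChild): html
After 5 (previousSibling): p
After 6 (lastChild): span
After 7 (nextSibling): span (no-op, stayed)
After 8 (parentNode): p
After 9 (previousSibling): ol
After 10 (nextSibling): p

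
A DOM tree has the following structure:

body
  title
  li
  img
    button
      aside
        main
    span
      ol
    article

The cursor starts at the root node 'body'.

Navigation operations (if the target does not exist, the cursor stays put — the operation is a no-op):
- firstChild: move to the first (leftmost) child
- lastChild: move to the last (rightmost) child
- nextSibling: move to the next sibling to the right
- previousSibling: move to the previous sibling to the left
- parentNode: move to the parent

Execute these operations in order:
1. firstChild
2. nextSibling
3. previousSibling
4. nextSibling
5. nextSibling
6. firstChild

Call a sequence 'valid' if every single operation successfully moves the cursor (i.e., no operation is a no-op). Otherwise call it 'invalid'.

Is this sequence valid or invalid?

After 1 (firstChild): title
After 2 (nextSibling): li
After 3 (previousSibling): title
After 4 (nextSibling): li
After 5 (nextSibling): img
After 6 (firstChild): button

Answer: valid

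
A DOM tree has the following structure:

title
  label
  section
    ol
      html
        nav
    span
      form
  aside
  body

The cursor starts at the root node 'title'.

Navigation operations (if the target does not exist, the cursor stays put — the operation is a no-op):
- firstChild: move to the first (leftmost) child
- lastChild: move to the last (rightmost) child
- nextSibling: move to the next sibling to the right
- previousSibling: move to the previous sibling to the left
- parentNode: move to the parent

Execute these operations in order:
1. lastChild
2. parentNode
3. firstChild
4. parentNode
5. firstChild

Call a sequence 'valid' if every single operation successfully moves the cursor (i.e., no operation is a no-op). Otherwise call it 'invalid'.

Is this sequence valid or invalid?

Answer: valid

Derivation:
After 1 (lastChild): body
After 2 (parentNode): title
After 3 (firstChild): label
After 4 (parentNode): title
After 5 (firstChild): label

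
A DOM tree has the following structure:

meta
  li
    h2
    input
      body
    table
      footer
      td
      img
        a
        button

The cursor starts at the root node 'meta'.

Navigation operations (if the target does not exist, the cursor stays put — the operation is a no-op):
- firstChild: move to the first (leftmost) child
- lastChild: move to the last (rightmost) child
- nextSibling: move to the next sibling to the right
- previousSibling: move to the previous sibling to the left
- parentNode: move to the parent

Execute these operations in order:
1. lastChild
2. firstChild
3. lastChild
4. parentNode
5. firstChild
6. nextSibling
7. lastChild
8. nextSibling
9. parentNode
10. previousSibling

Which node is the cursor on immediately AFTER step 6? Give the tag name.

After 1 (lastChild): li
After 2 (firstChild): h2
After 3 (lastChild): h2 (no-op, stayed)
After 4 (parentNode): li
After 5 (firstChild): h2
After 6 (nextSibling): input

Answer: input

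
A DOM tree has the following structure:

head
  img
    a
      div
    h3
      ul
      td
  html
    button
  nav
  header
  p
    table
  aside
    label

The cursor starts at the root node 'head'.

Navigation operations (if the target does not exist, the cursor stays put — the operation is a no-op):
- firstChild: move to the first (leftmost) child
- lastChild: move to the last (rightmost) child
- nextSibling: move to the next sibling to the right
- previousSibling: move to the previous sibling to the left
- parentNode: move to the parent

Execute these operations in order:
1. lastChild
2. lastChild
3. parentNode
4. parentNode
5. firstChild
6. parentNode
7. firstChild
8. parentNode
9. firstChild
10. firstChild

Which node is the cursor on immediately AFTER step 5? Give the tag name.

After 1 (lastChild): aside
After 2 (lastChild): label
After 3 (parentNode): aside
After 4 (parentNode): head
After 5 (firstChild): img

Answer: img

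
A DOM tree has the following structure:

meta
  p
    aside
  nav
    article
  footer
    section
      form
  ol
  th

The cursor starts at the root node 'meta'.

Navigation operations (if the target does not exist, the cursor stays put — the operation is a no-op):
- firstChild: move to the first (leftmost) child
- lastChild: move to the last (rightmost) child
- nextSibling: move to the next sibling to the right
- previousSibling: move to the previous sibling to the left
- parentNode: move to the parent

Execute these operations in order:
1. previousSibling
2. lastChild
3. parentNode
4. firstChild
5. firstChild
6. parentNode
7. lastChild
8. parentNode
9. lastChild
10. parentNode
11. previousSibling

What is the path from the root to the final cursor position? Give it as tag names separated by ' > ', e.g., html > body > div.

After 1 (previousSibling): meta (no-op, stayed)
After 2 (lastChild): th
After 3 (parentNode): meta
After 4 (firstChild): p
After 5 (firstChild): aside
After 6 (parentNode): p
After 7 (lastChild): aside
After 8 (parentNode): p
After 9 (lastChild): aside
After 10 (parentNode): p
After 11 (previousSibling): p (no-op, stayed)

Answer: meta > p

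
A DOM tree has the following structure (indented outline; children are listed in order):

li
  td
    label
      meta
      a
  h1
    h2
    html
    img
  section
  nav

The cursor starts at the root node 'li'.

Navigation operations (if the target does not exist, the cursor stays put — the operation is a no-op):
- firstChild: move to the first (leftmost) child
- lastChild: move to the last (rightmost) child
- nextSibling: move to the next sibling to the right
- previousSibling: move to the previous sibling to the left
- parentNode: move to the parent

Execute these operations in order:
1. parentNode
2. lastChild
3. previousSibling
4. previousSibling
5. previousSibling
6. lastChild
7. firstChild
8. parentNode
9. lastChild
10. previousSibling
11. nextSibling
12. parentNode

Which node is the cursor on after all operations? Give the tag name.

After 1 (parentNode): li (no-op, stayed)
After 2 (lastChild): nav
After 3 (previousSibling): section
After 4 (previousSibling): h1
After 5 (previousSibling): td
After 6 (lastChild): label
After 7 (firstChild): meta
After 8 (parentNode): label
After 9 (lastChild): a
After 10 (previousSibling): meta
After 11 (nextSibling): a
After 12 (parentNode): label

Answer: label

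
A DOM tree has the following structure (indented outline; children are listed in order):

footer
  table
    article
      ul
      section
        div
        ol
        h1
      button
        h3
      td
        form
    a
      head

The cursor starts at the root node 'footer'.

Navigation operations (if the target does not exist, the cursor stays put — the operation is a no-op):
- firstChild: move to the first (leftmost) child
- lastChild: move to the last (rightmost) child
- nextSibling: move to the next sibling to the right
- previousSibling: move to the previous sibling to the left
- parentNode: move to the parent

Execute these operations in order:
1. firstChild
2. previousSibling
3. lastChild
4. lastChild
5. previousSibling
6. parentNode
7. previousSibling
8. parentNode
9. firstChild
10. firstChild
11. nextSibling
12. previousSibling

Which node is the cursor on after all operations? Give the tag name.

After 1 (firstChild): table
After 2 (previousSibling): table (no-op, stayed)
After 3 (lastChild): a
After 4 (lastChild): head
After 5 (previousSibling): head (no-op, stayed)
After 6 (parentNode): a
After 7 (previousSibling): article
After 8 (parentNode): table
After 9 (firstChild): article
After 10 (firstChild): ul
After 11 (nextSibling): section
After 12 (previousSibling): ul

Answer: ul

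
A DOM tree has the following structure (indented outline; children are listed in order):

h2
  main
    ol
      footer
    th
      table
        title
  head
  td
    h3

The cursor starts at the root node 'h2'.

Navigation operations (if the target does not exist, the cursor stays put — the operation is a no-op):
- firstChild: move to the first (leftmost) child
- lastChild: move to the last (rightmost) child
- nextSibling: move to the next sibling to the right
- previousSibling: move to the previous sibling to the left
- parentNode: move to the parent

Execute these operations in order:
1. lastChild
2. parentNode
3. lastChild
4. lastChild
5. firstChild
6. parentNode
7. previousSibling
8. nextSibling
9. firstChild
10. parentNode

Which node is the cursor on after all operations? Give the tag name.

Answer: td

Derivation:
After 1 (lastChild): td
After 2 (parentNode): h2
After 3 (lastChild): td
After 4 (lastChild): h3
After 5 (firstChild): h3 (no-op, stayed)
After 6 (parentNode): td
After 7 (previousSibling): head
After 8 (nextSibling): td
After 9 (firstChild): h3
After 10 (parentNode): td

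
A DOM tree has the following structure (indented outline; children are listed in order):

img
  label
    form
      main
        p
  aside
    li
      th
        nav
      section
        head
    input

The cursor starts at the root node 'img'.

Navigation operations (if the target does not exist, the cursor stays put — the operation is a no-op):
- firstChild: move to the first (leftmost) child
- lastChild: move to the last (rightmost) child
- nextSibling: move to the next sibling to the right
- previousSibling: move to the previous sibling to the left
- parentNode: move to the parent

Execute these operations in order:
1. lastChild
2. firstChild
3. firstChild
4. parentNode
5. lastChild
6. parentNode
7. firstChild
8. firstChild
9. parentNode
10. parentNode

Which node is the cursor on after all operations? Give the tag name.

Answer: li

Derivation:
After 1 (lastChild): aside
After 2 (firstChild): li
After 3 (firstChild): th
After 4 (parentNode): li
After 5 (lastChild): section
After 6 (parentNode): li
After 7 (firstChild): th
After 8 (firstChild): nav
After 9 (parentNode): th
After 10 (parentNode): li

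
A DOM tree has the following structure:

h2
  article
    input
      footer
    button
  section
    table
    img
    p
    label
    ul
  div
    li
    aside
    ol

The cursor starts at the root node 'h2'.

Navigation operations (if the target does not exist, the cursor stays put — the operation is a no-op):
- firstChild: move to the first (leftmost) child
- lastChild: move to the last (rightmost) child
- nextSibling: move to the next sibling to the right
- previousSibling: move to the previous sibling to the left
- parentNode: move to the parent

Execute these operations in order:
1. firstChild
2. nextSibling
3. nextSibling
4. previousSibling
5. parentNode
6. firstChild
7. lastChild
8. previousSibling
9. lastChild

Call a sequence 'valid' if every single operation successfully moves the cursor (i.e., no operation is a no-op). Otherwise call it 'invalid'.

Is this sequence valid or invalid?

Answer: valid

Derivation:
After 1 (firstChild): article
After 2 (nextSibling): section
After 3 (nextSibling): div
After 4 (previousSibling): section
After 5 (parentNode): h2
After 6 (firstChild): article
After 7 (lastChild): button
After 8 (previousSibling): input
After 9 (lastChild): footer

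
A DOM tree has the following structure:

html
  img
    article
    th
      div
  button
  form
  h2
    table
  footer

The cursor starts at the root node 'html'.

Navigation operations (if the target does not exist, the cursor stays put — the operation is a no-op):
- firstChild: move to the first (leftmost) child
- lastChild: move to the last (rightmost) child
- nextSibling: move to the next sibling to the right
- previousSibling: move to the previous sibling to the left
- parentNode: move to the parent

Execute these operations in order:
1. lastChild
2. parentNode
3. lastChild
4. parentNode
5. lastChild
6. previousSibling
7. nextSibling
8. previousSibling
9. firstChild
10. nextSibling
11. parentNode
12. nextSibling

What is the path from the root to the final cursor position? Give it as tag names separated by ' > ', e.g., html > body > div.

Answer: html > footer

Derivation:
After 1 (lastChild): footer
After 2 (parentNode): html
After 3 (lastChild): footer
After 4 (parentNode): html
After 5 (lastChild): footer
After 6 (previousSibling): h2
After 7 (nextSibling): footer
After 8 (previousSibling): h2
After 9 (firstChild): table
After 10 (nextSibling): table (no-op, stayed)
After 11 (parentNode): h2
After 12 (nextSibling): footer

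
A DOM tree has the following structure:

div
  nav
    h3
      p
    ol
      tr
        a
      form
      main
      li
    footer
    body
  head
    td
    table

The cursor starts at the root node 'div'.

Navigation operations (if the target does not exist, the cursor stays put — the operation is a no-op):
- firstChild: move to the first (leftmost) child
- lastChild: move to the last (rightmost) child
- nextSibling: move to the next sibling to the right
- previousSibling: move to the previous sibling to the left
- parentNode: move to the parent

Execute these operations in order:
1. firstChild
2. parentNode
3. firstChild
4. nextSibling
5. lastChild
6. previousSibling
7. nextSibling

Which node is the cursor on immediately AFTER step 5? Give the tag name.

After 1 (firstChild): nav
After 2 (parentNode): div
After 3 (firstChild): nav
After 4 (nextSibling): head
After 5 (lastChild): table

Answer: table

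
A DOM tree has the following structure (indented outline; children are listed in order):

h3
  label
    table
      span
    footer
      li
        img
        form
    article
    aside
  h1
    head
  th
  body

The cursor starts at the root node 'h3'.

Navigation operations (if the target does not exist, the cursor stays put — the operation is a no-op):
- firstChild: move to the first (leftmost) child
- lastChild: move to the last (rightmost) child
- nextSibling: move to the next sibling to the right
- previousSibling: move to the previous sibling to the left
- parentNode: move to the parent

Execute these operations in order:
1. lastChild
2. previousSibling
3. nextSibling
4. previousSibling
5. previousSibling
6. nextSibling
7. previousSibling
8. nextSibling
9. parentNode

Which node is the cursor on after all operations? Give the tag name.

After 1 (lastChild): body
After 2 (previousSibling): th
After 3 (nextSibling): body
After 4 (previousSibling): th
After 5 (previousSibling): h1
After 6 (nextSibling): th
After 7 (previousSibling): h1
After 8 (nextSibling): th
After 9 (parentNode): h3

Answer: h3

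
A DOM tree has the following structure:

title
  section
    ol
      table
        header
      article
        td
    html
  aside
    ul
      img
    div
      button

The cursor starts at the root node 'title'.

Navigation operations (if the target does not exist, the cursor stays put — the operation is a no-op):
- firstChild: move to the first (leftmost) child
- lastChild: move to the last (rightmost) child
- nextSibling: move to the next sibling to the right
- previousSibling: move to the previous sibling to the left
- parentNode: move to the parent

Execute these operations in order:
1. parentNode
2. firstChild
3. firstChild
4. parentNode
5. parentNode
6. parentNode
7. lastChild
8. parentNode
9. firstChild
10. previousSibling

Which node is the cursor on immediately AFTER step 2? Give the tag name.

After 1 (parentNode): title (no-op, stayed)
After 2 (firstChild): section

Answer: section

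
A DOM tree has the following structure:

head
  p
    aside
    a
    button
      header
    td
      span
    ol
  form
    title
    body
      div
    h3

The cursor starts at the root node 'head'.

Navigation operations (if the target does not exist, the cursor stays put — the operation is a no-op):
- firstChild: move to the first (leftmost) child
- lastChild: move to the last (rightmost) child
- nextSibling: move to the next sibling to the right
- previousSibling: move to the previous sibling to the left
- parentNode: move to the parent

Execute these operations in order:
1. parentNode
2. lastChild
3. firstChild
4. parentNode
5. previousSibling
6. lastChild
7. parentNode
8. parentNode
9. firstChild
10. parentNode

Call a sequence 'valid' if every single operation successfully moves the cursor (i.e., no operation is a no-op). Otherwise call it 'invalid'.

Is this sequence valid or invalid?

After 1 (parentNode): head (no-op, stayed)
After 2 (lastChild): form
After 3 (firstChild): title
After 4 (parentNode): form
After 5 (previousSibling): p
After 6 (lastChild): ol
After 7 (parentNode): p
After 8 (parentNode): head
After 9 (firstChild): p
After 10 (parentNode): head

Answer: invalid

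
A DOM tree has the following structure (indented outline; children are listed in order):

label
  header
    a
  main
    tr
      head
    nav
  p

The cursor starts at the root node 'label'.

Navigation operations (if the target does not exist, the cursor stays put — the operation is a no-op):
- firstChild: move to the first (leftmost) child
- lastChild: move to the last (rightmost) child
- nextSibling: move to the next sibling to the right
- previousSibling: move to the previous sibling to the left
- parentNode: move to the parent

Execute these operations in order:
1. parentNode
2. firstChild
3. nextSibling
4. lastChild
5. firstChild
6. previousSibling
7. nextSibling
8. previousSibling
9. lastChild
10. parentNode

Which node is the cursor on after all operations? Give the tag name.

After 1 (parentNode): label (no-op, stayed)
After 2 (firstChild): header
After 3 (nextSibling): main
After 4 (lastChild): nav
After 5 (firstChild): nav (no-op, stayed)
After 6 (previousSibling): tr
After 7 (nextSibling): nav
After 8 (previousSibling): tr
After 9 (lastChild): head
After 10 (parentNode): tr

Answer: tr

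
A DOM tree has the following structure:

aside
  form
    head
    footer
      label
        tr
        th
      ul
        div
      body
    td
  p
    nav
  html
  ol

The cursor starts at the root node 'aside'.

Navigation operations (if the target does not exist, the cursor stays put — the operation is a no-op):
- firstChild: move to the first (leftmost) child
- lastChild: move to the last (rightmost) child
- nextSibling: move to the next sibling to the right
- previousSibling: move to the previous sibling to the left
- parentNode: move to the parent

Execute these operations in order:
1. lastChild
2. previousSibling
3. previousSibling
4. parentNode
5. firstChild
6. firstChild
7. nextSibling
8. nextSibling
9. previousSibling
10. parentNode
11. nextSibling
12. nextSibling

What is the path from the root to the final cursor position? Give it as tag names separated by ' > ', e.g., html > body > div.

After 1 (lastChild): ol
After 2 (previousSibling): html
After 3 (previousSibling): p
After 4 (parentNode): aside
After 5 (firstChild): form
After 6 (firstChild): head
After 7 (nextSibling): footer
After 8 (nextSibling): td
After 9 (previousSibling): footer
After 10 (parentNode): form
After 11 (nextSibling): p
After 12 (nextSibling): html

Answer: aside > html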